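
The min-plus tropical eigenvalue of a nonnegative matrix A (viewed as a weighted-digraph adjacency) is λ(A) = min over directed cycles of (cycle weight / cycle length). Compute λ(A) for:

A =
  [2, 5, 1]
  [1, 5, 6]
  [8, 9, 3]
λ(A) = 2

Enumerate directed cycles and compute their means (weight / length). Sample:
  cycle 0 → 0: weight = 2, length = 1, mean = 2/1 ≈ 2.000
  cycle 1 → 1: weight = 5, length = 1, mean = 5/1 ≈ 5.000
  cycle 2 → 2: weight = 3, length = 1, mean = 3/1 ≈ 3.000
  cycle 0 → 1 → 0: weight = 6, length = 2, mean = 6/2 ≈ 3.000
  cycle 0 → 2 → 0: weight = 9, length = 2, mean = 9/2 ≈ 4.500
  cycle 1 → 0 → 1: weight = 6, length = 2, mean = 6/2 ≈ 3.000
Minimum mean = 2.000, attained e.g. along the cycle 0 → 0 with weight 2 and length 1. So λ(A) = 2/1 = 2.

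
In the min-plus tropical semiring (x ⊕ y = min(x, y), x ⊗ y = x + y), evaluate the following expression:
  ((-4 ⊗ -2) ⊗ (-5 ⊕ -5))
((-4 ⊗ -2) ⊗ (-5 ⊕ -5)) = -11

Expand innermost to outermost. Recall ⊕ takes the minimum of its arguments and ⊗ takes their sum. Working out the expression ((-4 ⊗ -2) ⊗ (-5 ⊕ -5)) gives -11.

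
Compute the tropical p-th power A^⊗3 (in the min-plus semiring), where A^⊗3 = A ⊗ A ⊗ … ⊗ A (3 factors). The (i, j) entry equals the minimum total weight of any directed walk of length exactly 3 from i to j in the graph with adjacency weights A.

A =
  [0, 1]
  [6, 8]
A^⊗3 =
  [0, 1]
  [6, 7]

Each entry (A^⊗3)_ij equals the minimum over all length-3 walks i = v_0 → v_1 → … → v_3 = j of Σ_t A[v_t][v_{t+1}]. For example, for (i, j) = (0, 1) we minimise over 4 possible intermediate vertex sequences; the minimum is 1, attained along the walk 0 → 0 → 0 → 1.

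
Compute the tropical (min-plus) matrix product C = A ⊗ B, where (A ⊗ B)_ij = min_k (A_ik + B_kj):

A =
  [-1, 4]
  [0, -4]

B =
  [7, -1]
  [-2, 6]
A ⊗ B =
  [2, -2]
  [-6, -1]

Apply the min-plus product entry-by-entry:
  C[0][0] = min over k of (A[0][0] + B[0][0] = -1 + 7 = 6, A[0][1] + B[1][0] = 4 + -2 = 2) = 2 (attained at k = 1)
  C[0][1] = min over k of (A[0][0] + B[0][1] = -1 + -1 = -2, A[0][1] + B[1][1] = 4 + 6 = 10) = -2 (attained at k = 0)
  C[1][0] = min over k of (A[1][0] + B[0][0] = 0 + 7 = 7, A[1][1] + B[1][0] = -4 + -2 = -6) = -6 (attained at k = 1)
  C[1][1] = min over k of (A[1][0] + B[0][1] = 0 + -1 = -1, A[1][1] + B[1][1] = -4 + 6 = 2) = -1 (attained at k = 0)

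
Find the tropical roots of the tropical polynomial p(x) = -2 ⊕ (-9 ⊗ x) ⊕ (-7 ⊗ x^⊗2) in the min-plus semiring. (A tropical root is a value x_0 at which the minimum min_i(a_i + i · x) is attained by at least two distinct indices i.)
Roots: {-2, 7}

Each tropical root is a break point of the lower envelope of the lines y = a_i + i · x (there are 3 lines, with slopes 0, 1, ..., 2). Only the lines that attain the minimum somewhere contribute to roots; other lines are dominated. Here the surviving (envelope) indices are i = 2, i = 1, i = 0.
Intersections between consecutive envelope lines give the roots: for adjacent envelope indices i < j the intersection is x = (a_i − a_j) / (j − i). Reading off the sorted break points: {-2, 7}.
Verification: at each break x_0, at least two indices attain the minimum of min_i(a_i + i · x_0).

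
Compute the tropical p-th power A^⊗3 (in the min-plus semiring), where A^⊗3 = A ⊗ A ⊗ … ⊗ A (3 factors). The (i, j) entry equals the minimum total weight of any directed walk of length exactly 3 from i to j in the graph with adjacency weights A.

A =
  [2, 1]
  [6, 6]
A^⊗3 =
  [6, 5]
  [10, 9]

Each entry (A^⊗3)_ij equals the minimum over all length-3 walks i = v_0 → v_1 → … → v_3 = j of Σ_t A[v_t][v_{t+1}]. For example, for (i, j) = (0, 1) we minimise over 4 possible intermediate vertex sequences; the minimum is 5, attained along the walk 0 → 0 → 0 → 1.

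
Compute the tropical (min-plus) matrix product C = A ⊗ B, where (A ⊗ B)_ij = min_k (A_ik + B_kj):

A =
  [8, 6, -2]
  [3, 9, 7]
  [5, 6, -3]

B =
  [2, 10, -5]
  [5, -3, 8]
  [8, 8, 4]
A ⊗ B =
  [6, 3, 2]
  [5, 6, -2]
  [5, 3, 0]

Apply the min-plus product entry-by-entry:
  C[0][0] = min over k of (A[0][0] + B[0][0] = 8 + 2 = 10, A[0][1] + B[1][0] = 6 + 5 = 11, A[0][2] + B[2][0] = -2 + 8 = 6) = 6 (attained at k = 2)
  C[0][1] = min over k of (A[0][0] + B[0][1] = 8 + 10 = 18, A[0][1] + B[1][1] = 6 + -3 = 3, A[0][2] + B[2][1] = -2 + 8 = 6) = 3 (attained at k = 1)
  C[0][2] = min over k of (A[0][0] + B[0][2] = 8 + -5 = 3, A[0][1] + B[1][2] = 6 + 8 = 14, A[0][2] + B[2][2] = -2 + 4 = 2) = 2 (attained at k = 2)
  C[1][0] = min over k of (A[1][0] + B[0][0] = 3 + 2 = 5, A[1][1] + B[1][0] = 9 + 5 = 14, A[1][2] + B[2][0] = 7 + 8 = 15) = 5 (attained at k = 0)
  C[1][1] = min over k of (A[1][0] + B[0][1] = 3 + 10 = 13, A[1][1] + B[1][1] = 9 + -3 = 6, A[1][2] + B[2][1] = 7 + 8 = 15) = 6 (attained at k = 1)
  C[1][2] = min over k of (A[1][0] + B[0][2] = 3 + -5 = -2, A[1][1] + B[1][2] = 9 + 8 = 17, A[1][2] + B[2][2] = 7 + 4 = 11) = -2 (attained at k = 0)
  C[2][0] = min over k of (A[2][0] + B[0][0] = 5 + 2 = 7, A[2][1] + B[1][0] = 6 + 5 = 11, A[2][2] + B[2][0] = -3 + 8 = 5) = 5 (attained at k = 2)
  C[2][1] = min over k of (A[2][0] + B[0][1] = 5 + 10 = 15, A[2][1] + B[1][1] = 6 + -3 = 3, A[2][2] + B[2][1] = -3 + 8 = 5) = 3 (attained at k = 1)
  C[2][2] = min over k of (A[2][0] + B[0][2] = 5 + -5 = 0, A[2][1] + B[1][2] = 6 + 8 = 14, A[2][2] + B[2][2] = -3 + 4 = 1) = 0 (attained at k = 0)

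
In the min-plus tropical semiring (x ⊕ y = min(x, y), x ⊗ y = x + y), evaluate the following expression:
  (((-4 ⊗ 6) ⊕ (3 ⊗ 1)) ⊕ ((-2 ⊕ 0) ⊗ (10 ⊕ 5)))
(((-4 ⊗ 6) ⊕ (3 ⊗ 1)) ⊕ ((-2 ⊕ 0) ⊗ (10 ⊕ 5))) = 2

Expand innermost to outermost. Recall ⊕ takes the minimum of its arguments and ⊗ takes their sum. Working out the expression (((-4 ⊗ 6) ⊕ (3 ⊗ 1)) ⊕ ((-2 ⊕ 0) ⊗ (10 ⊕ 5))) gives 2.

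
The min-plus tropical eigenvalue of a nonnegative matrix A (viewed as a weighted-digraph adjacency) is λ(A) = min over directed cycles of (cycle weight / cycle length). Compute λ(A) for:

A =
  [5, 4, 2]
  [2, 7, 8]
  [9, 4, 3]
λ(A) = 8/3

Enumerate directed cycles and compute their means (weight / length). Sample:
  cycle 0 → 0: weight = 5, length = 1, mean = 5/1 ≈ 5.000
  cycle 1 → 1: weight = 7, length = 1, mean = 7/1 ≈ 7.000
  cycle 2 → 2: weight = 3, length = 1, mean = 3/1 ≈ 3.000
  cycle 0 → 1 → 0: weight = 6, length = 2, mean = 6/2 ≈ 3.000
  cycle 0 → 2 → 0: weight = 11, length = 2, mean = 11/2 ≈ 5.500
  cycle 1 → 0 → 1: weight = 6, length = 2, mean = 6/2 ≈ 3.000
Minimum mean = 2.667, attained e.g. along the cycle 0 → 2 → 1 → 0 with weight 8 and length 3. So λ(A) = 8/3 = 8/3.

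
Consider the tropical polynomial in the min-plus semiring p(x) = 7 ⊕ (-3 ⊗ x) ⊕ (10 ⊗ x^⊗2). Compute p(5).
p(5) = 2

A tropical monomial a ⊗ x^⊗i evaluates to a + i · x. Evaluating each term at x = 5:
  Term 0 contributes 7 + 0 · 5 = 7
  Term 1 contributes -3 + 1 · 5 = 2
  Term 2 contributes 10 + 2 · 5 = 20
p(5) = ⊕ of these = min[7, 2, 20] = 2.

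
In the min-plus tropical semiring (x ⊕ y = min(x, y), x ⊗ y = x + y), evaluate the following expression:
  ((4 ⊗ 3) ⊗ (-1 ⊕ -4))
((4 ⊗ 3) ⊗ (-1 ⊕ -4)) = 3

Expand innermost to outermost. Recall ⊕ takes the minimum of its arguments and ⊗ takes their sum. Working out the expression ((4 ⊗ 3) ⊗ (-1 ⊕ -4)) gives 3.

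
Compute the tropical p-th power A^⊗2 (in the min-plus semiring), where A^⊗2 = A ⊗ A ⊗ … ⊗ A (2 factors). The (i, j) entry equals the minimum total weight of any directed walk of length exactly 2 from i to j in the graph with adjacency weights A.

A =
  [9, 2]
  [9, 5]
A^⊗2 =
  [11, 7]
  [14, 10]

Each entry (A^⊗2)_ij equals the minimum over all length-2 walks i = v_0 → v_1 → … → v_2 = j of Σ_t A[v_t][v_{t+1}]. For example, for (i, j) = (0, 1) we minimise over 2 possible intermediate vertex sequences; the minimum is 7, attained along the walk 0 → 1 → 1.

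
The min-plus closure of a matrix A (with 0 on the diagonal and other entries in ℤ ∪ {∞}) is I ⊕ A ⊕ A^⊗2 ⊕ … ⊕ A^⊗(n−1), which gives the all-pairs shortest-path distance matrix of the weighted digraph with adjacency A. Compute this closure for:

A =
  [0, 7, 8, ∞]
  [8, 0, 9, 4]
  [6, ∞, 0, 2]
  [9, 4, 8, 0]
Closure =
  [0, 7, 8, 10]
  [8, 0, 9, 4]
  [6, 6, 0, 2]
  [9, 4, 8, 0]

This is the Floyd-Warshall all-pairs shortest-path computation. For each intermediate vertex k = 0, 1, …, 3, update dist[i][j] ← min(dist[i][j], dist[i][k] + dist[k][j]). The final matrix gives, for each (i, j), the minimum total weight of any directed path from i to j (possibly empty when i = j).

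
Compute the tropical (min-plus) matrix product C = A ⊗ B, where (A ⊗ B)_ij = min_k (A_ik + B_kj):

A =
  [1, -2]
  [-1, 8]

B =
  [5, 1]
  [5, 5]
A ⊗ B =
  [3, 2]
  [4, 0]

Apply the min-plus product entry-by-entry:
  C[0][0] = min over k of (A[0][0] + B[0][0] = 1 + 5 = 6, A[0][1] + B[1][0] = -2 + 5 = 3) = 3 (attained at k = 1)
  C[0][1] = min over k of (A[0][0] + B[0][1] = 1 + 1 = 2, A[0][1] + B[1][1] = -2 + 5 = 3) = 2 (attained at k = 0)
  C[1][0] = min over k of (A[1][0] + B[0][0] = -1 + 5 = 4, A[1][1] + B[1][0] = 8 + 5 = 13) = 4 (attained at k = 0)
  C[1][1] = min over k of (A[1][0] + B[0][1] = -1 + 1 = 0, A[1][1] + B[1][1] = 8 + 5 = 13) = 0 (attained at k = 0)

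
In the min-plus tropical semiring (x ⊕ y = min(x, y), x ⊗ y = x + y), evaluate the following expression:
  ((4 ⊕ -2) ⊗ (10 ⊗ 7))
((4 ⊕ -2) ⊗ (10 ⊗ 7)) = 15

Expand innermost to outermost. Recall ⊕ takes the minimum of its arguments and ⊗ takes their sum. Working out the expression ((4 ⊕ -2) ⊗ (10 ⊗ 7)) gives 15.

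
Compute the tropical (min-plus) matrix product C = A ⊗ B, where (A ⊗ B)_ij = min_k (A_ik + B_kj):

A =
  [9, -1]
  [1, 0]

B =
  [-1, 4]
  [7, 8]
A ⊗ B =
  [6, 7]
  [0, 5]

Apply the min-plus product entry-by-entry:
  C[0][0] = min over k of (A[0][0] + B[0][0] = 9 + -1 = 8, A[0][1] + B[1][0] = -1 + 7 = 6) = 6 (attained at k = 1)
  C[0][1] = min over k of (A[0][0] + B[0][1] = 9 + 4 = 13, A[0][1] + B[1][1] = -1 + 8 = 7) = 7 (attained at k = 1)
  C[1][0] = min over k of (A[1][0] + B[0][0] = 1 + -1 = 0, A[1][1] + B[1][0] = 0 + 7 = 7) = 0 (attained at k = 0)
  C[1][1] = min over k of (A[1][0] + B[0][1] = 1 + 4 = 5, A[1][1] + B[1][1] = 0 + 8 = 8) = 5 (attained at k = 0)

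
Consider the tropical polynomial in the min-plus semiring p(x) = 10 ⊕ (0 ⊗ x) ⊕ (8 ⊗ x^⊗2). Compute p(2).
p(2) = 2

A tropical monomial a ⊗ x^⊗i evaluates to a + i · x. Evaluating each term at x = 2:
  Term 0 contributes 10 + 0 · 2 = 10
  Term 1 contributes 0 + 1 · 2 = 2
  Term 2 contributes 8 + 2 · 2 = 12
p(2) = ⊕ of these = min[10, 2, 12] = 2.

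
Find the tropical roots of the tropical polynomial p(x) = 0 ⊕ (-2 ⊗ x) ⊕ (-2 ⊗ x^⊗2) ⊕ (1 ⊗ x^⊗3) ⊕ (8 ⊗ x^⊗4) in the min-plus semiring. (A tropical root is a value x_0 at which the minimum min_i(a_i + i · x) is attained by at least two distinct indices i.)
Roots: {-7, -3, 0, 2}

Each tropical root is a break point of the lower envelope of the lines y = a_i + i · x (there are 5 lines, with slopes 0, 1, ..., 4). Only the lines that attain the minimum somewhere contribute to roots; other lines are dominated. Here the surviving (envelope) indices are i = 4, i = 3, i = 2, i = 1, i = 0.
Intersections between consecutive envelope lines give the roots: for adjacent envelope indices i < j the intersection is x = (a_i − a_j) / (j − i). Reading off the sorted break points: {-7, -3, 0, 2}.
Verification: at each break x_0, at least two indices attain the minimum of min_i(a_i + i · x_0).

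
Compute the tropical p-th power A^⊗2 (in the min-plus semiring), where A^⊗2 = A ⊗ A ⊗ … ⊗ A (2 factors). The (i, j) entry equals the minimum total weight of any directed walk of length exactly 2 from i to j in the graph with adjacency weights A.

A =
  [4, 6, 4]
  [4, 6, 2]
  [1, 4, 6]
A^⊗2 =
  [5, 8, 8]
  [3, 6, 8]
  [5, 7, 5]

Each entry (A^⊗2)_ij equals the minimum over all length-2 walks i = v_0 → v_1 → … → v_2 = j of Σ_t A[v_t][v_{t+1}]. For example, for (i, j) = (0, 2) we minimise over 3 possible intermediate vertex sequences; the minimum is 8, attained along the walk 0 → 0 → 2.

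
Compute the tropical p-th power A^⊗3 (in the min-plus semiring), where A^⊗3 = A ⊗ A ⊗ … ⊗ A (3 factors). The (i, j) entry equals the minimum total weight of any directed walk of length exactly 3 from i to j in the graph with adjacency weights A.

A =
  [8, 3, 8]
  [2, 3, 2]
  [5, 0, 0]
A^⊗3 =
  [8, 5, 5]
  [4, 2, 2]
  [2, 0, 0]

Each entry (A^⊗3)_ij equals the minimum over all length-3 walks i = v_0 → v_1 → … → v_3 = j of Σ_t A[v_t][v_{t+1}]. For example, for (i, j) = (0, 2) we minimise over 9 possible intermediate vertex sequences; the minimum is 5, attained along the walk 0 → 1 → 2 → 2.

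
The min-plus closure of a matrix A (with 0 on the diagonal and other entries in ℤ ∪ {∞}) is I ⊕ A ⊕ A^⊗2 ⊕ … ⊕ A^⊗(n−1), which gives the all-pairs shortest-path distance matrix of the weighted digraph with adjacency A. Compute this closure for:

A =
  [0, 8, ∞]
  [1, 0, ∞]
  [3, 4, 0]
Closure =
  [0, 8, ∞]
  [1, 0, ∞]
  [3, 4, 0]

This is the Floyd-Warshall all-pairs shortest-path computation. For each intermediate vertex k = 0, 1, …, 2, update dist[i][j] ← min(dist[i][j], dist[i][k] + dist[k][j]). The final matrix gives, for each (i, j), the minimum total weight of any directed path from i to j (possibly empty when i = j).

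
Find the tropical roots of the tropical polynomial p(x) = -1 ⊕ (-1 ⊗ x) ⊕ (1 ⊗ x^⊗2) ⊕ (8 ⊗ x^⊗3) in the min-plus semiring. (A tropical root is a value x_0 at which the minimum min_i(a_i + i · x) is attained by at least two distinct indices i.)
Roots: {-7, -2, 0}

Each tropical root is a break point of the lower envelope of the lines y = a_i + i · x (there are 4 lines, with slopes 0, 1, ..., 3). Only the lines that attain the minimum somewhere contribute to roots; other lines are dominated. Here the surviving (envelope) indices are i = 3, i = 2, i = 1, i = 0.
Intersections between consecutive envelope lines give the roots: for adjacent envelope indices i < j the intersection is x = (a_i − a_j) / (j − i). Reading off the sorted break points: {-7, -2, 0}.
Verification: at each break x_0, at least two indices attain the minimum of min_i(a_i + i · x_0).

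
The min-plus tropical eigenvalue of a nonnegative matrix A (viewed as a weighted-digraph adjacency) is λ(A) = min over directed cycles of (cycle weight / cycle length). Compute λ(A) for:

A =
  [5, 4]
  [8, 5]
λ(A) = 5

Enumerate directed cycles and compute their means (weight / length). Sample:
  cycle 0 → 0: weight = 5, length = 1, mean = 5/1 ≈ 5.000
  cycle 1 → 1: weight = 5, length = 1, mean = 5/1 ≈ 5.000
  cycle 0 → 1 → 0: weight = 12, length = 2, mean = 12/2 ≈ 6.000
  cycle 1 → 0 → 1: weight = 12, length = 2, mean = 12/2 ≈ 6.000
Minimum mean = 5.000, attained e.g. along the cycle 0 → 0 with weight 5 and length 1. So λ(A) = 5/1 = 5.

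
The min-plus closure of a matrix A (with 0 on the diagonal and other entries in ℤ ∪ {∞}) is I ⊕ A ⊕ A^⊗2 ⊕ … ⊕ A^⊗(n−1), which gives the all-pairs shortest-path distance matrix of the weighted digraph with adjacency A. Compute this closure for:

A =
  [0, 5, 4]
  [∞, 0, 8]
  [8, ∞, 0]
Closure =
  [0, 5, 4]
  [16, 0, 8]
  [8, 13, 0]

This is the Floyd-Warshall all-pairs shortest-path computation. For each intermediate vertex k = 0, 1, …, 2, update dist[i][j] ← min(dist[i][j], dist[i][k] + dist[k][j]). The final matrix gives, for each (i, j), the minimum total weight of any directed path from i to j (possibly empty when i = j).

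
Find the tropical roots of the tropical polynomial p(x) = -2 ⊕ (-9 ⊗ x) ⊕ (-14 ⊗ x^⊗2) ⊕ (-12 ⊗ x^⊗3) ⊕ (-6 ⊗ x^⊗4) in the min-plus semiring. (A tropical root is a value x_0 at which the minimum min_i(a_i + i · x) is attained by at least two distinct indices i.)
Roots: {-6, -2, 5, 7}

Each tropical root is a break point of the lower envelope of the lines y = a_i + i · x (there are 5 lines, with slopes 0, 1, ..., 4). Only the lines that attain the minimum somewhere contribute to roots; other lines are dominated. Here the surviving (envelope) indices are i = 4, i = 3, i = 2, i = 1, i = 0.
Intersections between consecutive envelope lines give the roots: for adjacent envelope indices i < j the intersection is x = (a_i − a_j) / (j − i). Reading off the sorted break points: {-6, -2, 5, 7}.
Verification: at each break x_0, at least two indices attain the minimum of min_i(a_i + i · x_0).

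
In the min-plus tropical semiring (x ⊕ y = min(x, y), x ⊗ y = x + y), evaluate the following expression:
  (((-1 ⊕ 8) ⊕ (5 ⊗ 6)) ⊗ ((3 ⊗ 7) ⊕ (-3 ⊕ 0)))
(((-1 ⊕ 8) ⊕ (5 ⊗ 6)) ⊗ ((3 ⊗ 7) ⊕ (-3 ⊕ 0))) = -4

Expand innermost to outermost. Recall ⊕ takes the minimum of its arguments and ⊗ takes their sum. Working out the expression (((-1 ⊕ 8) ⊕ (5 ⊗ 6)) ⊗ ((3 ⊗ 7) ⊕ (-3 ⊕ 0))) gives -4.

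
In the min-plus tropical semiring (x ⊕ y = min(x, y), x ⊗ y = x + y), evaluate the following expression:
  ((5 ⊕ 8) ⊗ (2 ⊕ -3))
((5 ⊕ 8) ⊗ (2 ⊕ -3)) = 2

Expand innermost to outermost. Recall ⊕ takes the minimum of its arguments and ⊗ takes their sum. Working out the expression ((5 ⊕ 8) ⊗ (2 ⊕ -3)) gives 2.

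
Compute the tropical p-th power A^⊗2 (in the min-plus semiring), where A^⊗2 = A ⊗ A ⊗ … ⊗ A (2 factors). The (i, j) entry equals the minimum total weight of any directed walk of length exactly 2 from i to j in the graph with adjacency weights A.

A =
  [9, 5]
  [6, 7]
A^⊗2 =
  [11, 12]
  [13, 11]

Each entry (A^⊗2)_ij equals the minimum over all length-2 walks i = v_0 → v_1 → … → v_2 = j of Σ_t A[v_t][v_{t+1}]. For example, for (i, j) = (0, 1) we minimise over 2 possible intermediate vertex sequences; the minimum is 12, attained along the walk 0 → 1 → 1.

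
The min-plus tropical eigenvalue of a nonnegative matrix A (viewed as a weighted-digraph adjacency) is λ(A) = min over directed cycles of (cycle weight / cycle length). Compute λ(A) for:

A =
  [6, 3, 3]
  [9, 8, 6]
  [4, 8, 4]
λ(A) = 7/2

Enumerate directed cycles and compute their means (weight / length). Sample:
  cycle 0 → 0: weight = 6, length = 1, mean = 6/1 ≈ 6.000
  cycle 1 → 1: weight = 8, length = 1, mean = 8/1 ≈ 8.000
  cycle 2 → 2: weight = 4, length = 1, mean = 4/1 ≈ 4.000
  cycle 0 → 1 → 0: weight = 12, length = 2, mean = 12/2 ≈ 6.000
  cycle 0 → 2 → 0: weight = 7, length = 2, mean = 7/2 ≈ 3.500
  cycle 1 → 0 → 1: weight = 12, length = 2, mean = 12/2 ≈ 6.000
Minimum mean = 3.500, attained e.g. along the cycle 0 → 2 → 0 with weight 7 and length 2. So λ(A) = 7/2 = 7/2.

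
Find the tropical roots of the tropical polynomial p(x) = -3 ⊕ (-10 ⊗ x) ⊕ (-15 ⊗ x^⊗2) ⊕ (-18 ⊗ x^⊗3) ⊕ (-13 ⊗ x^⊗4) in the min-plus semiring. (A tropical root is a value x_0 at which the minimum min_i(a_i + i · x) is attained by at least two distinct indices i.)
Roots: {-5, 3, 5, 7}

Each tropical root is a break point of the lower envelope of the lines y = a_i + i · x (there are 5 lines, with slopes 0, 1, ..., 4). Only the lines that attain the minimum somewhere contribute to roots; other lines are dominated. Here the surviving (envelope) indices are i = 4, i = 3, i = 2, i = 1, i = 0.
Intersections between consecutive envelope lines give the roots: for adjacent envelope indices i < j the intersection is x = (a_i − a_j) / (j − i). Reading off the sorted break points: {-5, 3, 5, 7}.
Verification: at each break x_0, at least two indices attain the minimum of min_i(a_i + i · x_0).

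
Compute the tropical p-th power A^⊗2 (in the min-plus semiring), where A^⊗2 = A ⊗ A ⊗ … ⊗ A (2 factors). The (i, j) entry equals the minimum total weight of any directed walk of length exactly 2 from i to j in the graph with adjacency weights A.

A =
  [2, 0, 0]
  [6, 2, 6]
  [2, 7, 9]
A^⊗2 =
  [2, 2, 2]
  [8, 4, 6]
  [4, 2, 2]

Each entry (A^⊗2)_ij equals the minimum over all length-2 walks i = v_0 → v_1 → … → v_2 = j of Σ_t A[v_t][v_{t+1}]. For example, for (i, j) = (0, 2) we minimise over 3 possible intermediate vertex sequences; the minimum is 2, attained along the walk 0 → 0 → 2.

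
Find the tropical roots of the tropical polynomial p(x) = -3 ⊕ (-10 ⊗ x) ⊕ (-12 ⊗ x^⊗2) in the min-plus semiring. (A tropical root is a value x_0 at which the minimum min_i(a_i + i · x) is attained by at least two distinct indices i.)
Roots: {2, 7}

Each tropical root is a break point of the lower envelope of the lines y = a_i + i · x (there are 3 lines, with slopes 0, 1, ..., 2). Only the lines that attain the minimum somewhere contribute to roots; other lines are dominated. Here the surviving (envelope) indices are i = 2, i = 1, i = 0.
Intersections between consecutive envelope lines give the roots: for adjacent envelope indices i < j the intersection is x = (a_i − a_j) / (j − i). Reading off the sorted break points: {2, 7}.
Verification: at each break x_0, at least two indices attain the minimum of min_i(a_i + i · x_0).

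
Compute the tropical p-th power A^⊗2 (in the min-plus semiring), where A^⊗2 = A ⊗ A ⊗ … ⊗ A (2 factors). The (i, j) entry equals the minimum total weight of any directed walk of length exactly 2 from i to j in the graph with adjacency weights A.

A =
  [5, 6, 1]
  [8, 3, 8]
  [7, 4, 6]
A^⊗2 =
  [8, 5, 6]
  [11, 6, 9]
  [12, 7, 8]

Each entry (A^⊗2)_ij equals the minimum over all length-2 walks i = v_0 → v_1 → … → v_2 = j of Σ_t A[v_t][v_{t+1}]. For example, for (i, j) = (0, 2) we minimise over 3 possible intermediate vertex sequences; the minimum is 6, attained along the walk 0 → 0 → 2.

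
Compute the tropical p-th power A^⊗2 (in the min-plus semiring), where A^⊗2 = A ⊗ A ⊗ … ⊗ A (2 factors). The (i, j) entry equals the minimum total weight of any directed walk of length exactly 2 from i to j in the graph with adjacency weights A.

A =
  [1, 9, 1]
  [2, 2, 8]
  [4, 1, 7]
A^⊗2 =
  [2, 2, 2]
  [3, 4, 3]
  [3, 3, 5]

Each entry (A^⊗2)_ij equals the minimum over all length-2 walks i = v_0 → v_1 → … → v_2 = j of Σ_t A[v_t][v_{t+1}]. For example, for (i, j) = (0, 2) we minimise over 3 possible intermediate vertex sequences; the minimum is 2, attained along the walk 0 → 0 → 2.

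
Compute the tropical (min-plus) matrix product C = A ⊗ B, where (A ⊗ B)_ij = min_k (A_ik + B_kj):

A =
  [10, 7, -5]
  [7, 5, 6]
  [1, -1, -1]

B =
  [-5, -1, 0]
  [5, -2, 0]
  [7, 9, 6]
A ⊗ B =
  [2, 4, 1]
  [2, 3, 5]
  [-4, -3, -1]

Apply the min-plus product entry-by-entry:
  C[0][0] = min over k of (A[0][0] + B[0][0] = 10 + -5 = 5, A[0][1] + B[1][0] = 7 + 5 = 12, A[0][2] + B[2][0] = -5 + 7 = 2) = 2 (attained at k = 2)
  C[0][1] = min over k of (A[0][0] + B[0][1] = 10 + -1 = 9, A[0][1] + B[1][1] = 7 + -2 = 5, A[0][2] + B[2][1] = -5 + 9 = 4) = 4 (attained at k = 2)
  C[0][2] = min over k of (A[0][0] + B[0][2] = 10 + 0 = 10, A[0][1] + B[1][2] = 7 + 0 = 7, A[0][2] + B[2][2] = -5 + 6 = 1) = 1 (attained at k = 2)
  C[1][0] = min over k of (A[1][0] + B[0][0] = 7 + -5 = 2, A[1][1] + B[1][0] = 5 + 5 = 10, A[1][2] + B[2][0] = 6 + 7 = 13) = 2 (attained at k = 0)
  C[1][1] = min over k of (A[1][0] + B[0][1] = 7 + -1 = 6, A[1][1] + B[1][1] = 5 + -2 = 3, A[1][2] + B[2][1] = 6 + 9 = 15) = 3 (attained at k = 1)
  C[1][2] = min over k of (A[1][0] + B[0][2] = 7 + 0 = 7, A[1][1] + B[1][2] = 5 + 0 = 5, A[1][2] + B[2][2] = 6 + 6 = 12) = 5 (attained at k = 1)
  C[2][0] = min over k of (A[2][0] + B[0][0] = 1 + -5 = -4, A[2][1] + B[1][0] = -1 + 5 = 4, A[2][2] + B[2][0] = -1 + 7 = 6) = -4 (attained at k = 0)
  C[2][1] = min over k of (A[2][0] + B[0][1] = 1 + -1 = 0, A[2][1] + B[1][1] = -1 + -2 = -3, A[2][2] + B[2][1] = -1 + 9 = 8) = -3 (attained at k = 1)
  C[2][2] = min over k of (A[2][0] + B[0][2] = 1 + 0 = 1, A[2][1] + B[1][2] = -1 + 0 = -1, A[2][2] + B[2][2] = -1 + 6 = 5) = -1 (attained at k = 1)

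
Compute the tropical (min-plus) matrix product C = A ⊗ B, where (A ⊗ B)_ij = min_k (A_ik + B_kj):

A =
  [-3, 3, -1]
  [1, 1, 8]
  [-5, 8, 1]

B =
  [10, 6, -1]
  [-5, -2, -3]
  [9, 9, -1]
A ⊗ B =
  [-2, 1, -4]
  [-4, -1, -2]
  [3, 1, -6]

Apply the min-plus product entry-by-entry:
  C[0][0] = min over k of (A[0][0] + B[0][0] = -3 + 10 = 7, A[0][1] + B[1][0] = 3 + -5 = -2, A[0][2] + B[2][0] = -1 + 9 = 8) = -2 (attained at k = 1)
  C[0][1] = min over k of (A[0][0] + B[0][1] = -3 + 6 = 3, A[0][1] + B[1][1] = 3 + -2 = 1, A[0][2] + B[2][1] = -1 + 9 = 8) = 1 (attained at k = 1)
  C[0][2] = min over k of (A[0][0] + B[0][2] = -3 + -1 = -4, A[0][1] + B[1][2] = 3 + -3 = 0, A[0][2] + B[2][2] = -1 + -1 = -2) = -4 (attained at k = 0)
  C[1][0] = min over k of (A[1][0] + B[0][0] = 1 + 10 = 11, A[1][1] + B[1][0] = 1 + -5 = -4, A[1][2] + B[2][0] = 8 + 9 = 17) = -4 (attained at k = 1)
  C[1][1] = min over k of (A[1][0] + B[0][1] = 1 + 6 = 7, A[1][1] + B[1][1] = 1 + -2 = -1, A[1][2] + B[2][1] = 8 + 9 = 17) = -1 (attained at k = 1)
  C[1][2] = min over k of (A[1][0] + B[0][2] = 1 + -1 = 0, A[1][1] + B[1][2] = 1 + -3 = -2, A[1][2] + B[2][2] = 8 + -1 = 7) = -2 (attained at k = 1)
  C[2][0] = min over k of (A[2][0] + B[0][0] = -5 + 10 = 5, A[2][1] + B[1][0] = 8 + -5 = 3, A[2][2] + B[2][0] = 1 + 9 = 10) = 3 (attained at k = 1)
  C[2][1] = min over k of (A[2][0] + B[0][1] = -5 + 6 = 1, A[2][1] + B[1][1] = 8 + -2 = 6, A[2][2] + B[2][1] = 1 + 9 = 10) = 1 (attained at k = 0)
  C[2][2] = min over k of (A[2][0] + B[0][2] = -5 + -1 = -6, A[2][1] + B[1][2] = 8 + -3 = 5, A[2][2] + B[2][2] = 1 + -1 = 0) = -6 (attained at k = 0)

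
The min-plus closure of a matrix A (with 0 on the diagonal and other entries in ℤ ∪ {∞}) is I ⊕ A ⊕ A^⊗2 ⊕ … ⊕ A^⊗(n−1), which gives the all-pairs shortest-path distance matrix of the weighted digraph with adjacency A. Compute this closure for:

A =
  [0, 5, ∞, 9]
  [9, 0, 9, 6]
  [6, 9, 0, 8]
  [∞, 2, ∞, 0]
Closure =
  [0, 5, 14, 9]
  [9, 0, 9, 6]
  [6, 9, 0, 8]
  [11, 2, 11, 0]

This is the Floyd-Warshall all-pairs shortest-path computation. For each intermediate vertex k = 0, 1, …, 3, update dist[i][j] ← min(dist[i][j], dist[i][k] + dist[k][j]). The final matrix gives, for each (i, j), the minimum total weight of any directed path from i to j (possibly empty when i = j).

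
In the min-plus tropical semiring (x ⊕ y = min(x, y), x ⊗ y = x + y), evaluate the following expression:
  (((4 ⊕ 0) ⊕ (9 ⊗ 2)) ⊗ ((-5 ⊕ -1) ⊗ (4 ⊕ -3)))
(((4 ⊕ 0) ⊕ (9 ⊗ 2)) ⊗ ((-5 ⊕ -1) ⊗ (4 ⊕ -3))) = -8

Expand innermost to outermost. Recall ⊕ takes the minimum of its arguments and ⊗ takes their sum. Working out the expression (((4 ⊕ 0) ⊕ (9 ⊗ 2)) ⊗ ((-5 ⊕ -1) ⊗ (4 ⊕ -3))) gives -8.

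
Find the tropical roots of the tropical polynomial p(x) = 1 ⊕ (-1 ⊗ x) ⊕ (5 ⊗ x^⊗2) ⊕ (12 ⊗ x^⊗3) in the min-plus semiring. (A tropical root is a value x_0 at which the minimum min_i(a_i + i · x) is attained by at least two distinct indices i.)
Roots: {-7, -6, 2}

Each tropical root is a break point of the lower envelope of the lines y = a_i + i · x (there are 4 lines, with slopes 0, 1, ..., 3). Only the lines that attain the minimum somewhere contribute to roots; other lines are dominated. Here the surviving (envelope) indices are i = 3, i = 2, i = 1, i = 0.
Intersections between consecutive envelope lines give the roots: for adjacent envelope indices i < j the intersection is x = (a_i − a_j) / (j − i). Reading off the sorted break points: {-7, -6, 2}.
Verification: at each break x_0, at least two indices attain the minimum of min_i(a_i + i · x_0).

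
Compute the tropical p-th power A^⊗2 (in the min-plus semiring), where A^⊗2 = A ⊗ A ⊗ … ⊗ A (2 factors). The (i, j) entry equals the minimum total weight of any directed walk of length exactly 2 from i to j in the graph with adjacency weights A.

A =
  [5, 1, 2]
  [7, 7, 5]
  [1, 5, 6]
A^⊗2 =
  [3, 6, 6]
  [6, 8, 9]
  [6, 2, 3]

Each entry (A^⊗2)_ij equals the minimum over all length-2 walks i = v_0 → v_1 → … → v_2 = j of Σ_t A[v_t][v_{t+1}]. For example, for (i, j) = (0, 2) we minimise over 3 possible intermediate vertex sequences; the minimum is 6, attained along the walk 0 → 1 → 2.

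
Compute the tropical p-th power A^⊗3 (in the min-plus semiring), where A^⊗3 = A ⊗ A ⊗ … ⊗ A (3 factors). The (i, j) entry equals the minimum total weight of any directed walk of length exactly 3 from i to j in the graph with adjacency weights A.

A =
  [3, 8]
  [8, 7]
A^⊗3 =
  [9, 14]
  [14, 19]

Each entry (A^⊗3)_ij equals the minimum over all length-3 walks i = v_0 → v_1 → … → v_3 = j of Σ_t A[v_t][v_{t+1}]. For example, for (i, j) = (0, 1) we minimise over 4 possible intermediate vertex sequences; the minimum is 14, attained along the walk 0 → 0 → 0 → 1.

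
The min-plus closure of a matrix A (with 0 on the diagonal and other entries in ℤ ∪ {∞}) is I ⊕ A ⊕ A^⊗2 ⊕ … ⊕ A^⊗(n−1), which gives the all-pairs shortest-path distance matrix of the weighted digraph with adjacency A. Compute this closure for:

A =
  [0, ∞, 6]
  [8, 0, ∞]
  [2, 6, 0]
Closure =
  [0, 12, 6]
  [8, 0, 14]
  [2, 6, 0]

This is the Floyd-Warshall all-pairs shortest-path computation. For each intermediate vertex k = 0, 1, …, 2, update dist[i][j] ← min(dist[i][j], dist[i][k] + dist[k][j]). The final matrix gives, for each (i, j), the minimum total weight of any directed path from i to j (possibly empty when i = j).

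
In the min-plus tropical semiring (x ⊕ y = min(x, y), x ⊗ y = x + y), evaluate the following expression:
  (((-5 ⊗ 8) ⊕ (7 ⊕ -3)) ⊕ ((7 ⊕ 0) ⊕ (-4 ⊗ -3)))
(((-5 ⊗ 8) ⊕ (7 ⊕ -3)) ⊕ ((7 ⊕ 0) ⊕ (-4 ⊗ -3))) = -7

Expand innermost to outermost. Recall ⊕ takes the minimum of its arguments and ⊗ takes their sum. Working out the expression (((-5 ⊗ 8) ⊕ (7 ⊕ -3)) ⊕ ((7 ⊕ 0) ⊕ (-4 ⊗ -3))) gives -7.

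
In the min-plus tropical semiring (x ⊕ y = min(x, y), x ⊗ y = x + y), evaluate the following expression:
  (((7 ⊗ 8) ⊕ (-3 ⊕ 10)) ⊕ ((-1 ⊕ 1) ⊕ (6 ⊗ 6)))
(((7 ⊗ 8) ⊕ (-3 ⊕ 10)) ⊕ ((-1 ⊕ 1) ⊕ (6 ⊗ 6))) = -3

Expand innermost to outermost. Recall ⊕ takes the minimum of its arguments and ⊗ takes their sum. Working out the expression (((7 ⊗ 8) ⊕ (-3 ⊕ 10)) ⊕ ((-1 ⊕ 1) ⊕ (6 ⊗ 6))) gives -3.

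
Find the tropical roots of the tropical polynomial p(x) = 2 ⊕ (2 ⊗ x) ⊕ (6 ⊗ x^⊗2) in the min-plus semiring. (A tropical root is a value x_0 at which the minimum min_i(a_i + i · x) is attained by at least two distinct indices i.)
Roots: {-4, 0}

Each tropical root is a break point of the lower envelope of the lines y = a_i + i · x (there are 3 lines, with slopes 0, 1, ..., 2). Only the lines that attain the minimum somewhere contribute to roots; other lines are dominated. Here the surviving (envelope) indices are i = 2, i = 1, i = 0.
Intersections between consecutive envelope lines give the roots: for adjacent envelope indices i < j the intersection is x = (a_i − a_j) / (j − i). Reading off the sorted break points: {-4, 0}.
Verification: at each break x_0, at least two indices attain the minimum of min_i(a_i + i · x_0).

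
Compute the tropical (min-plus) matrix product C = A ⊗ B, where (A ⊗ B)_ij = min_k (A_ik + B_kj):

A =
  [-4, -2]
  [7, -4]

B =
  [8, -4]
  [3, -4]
A ⊗ B =
  [1, -8]
  [-1, -8]

Apply the min-plus product entry-by-entry:
  C[0][0] = min over k of (A[0][0] + B[0][0] = -4 + 8 = 4, A[0][1] + B[1][0] = -2 + 3 = 1) = 1 (attained at k = 1)
  C[0][1] = min over k of (A[0][0] + B[0][1] = -4 + -4 = -8, A[0][1] + B[1][1] = -2 + -4 = -6) = -8 (attained at k = 0)
  C[1][0] = min over k of (A[1][0] + B[0][0] = 7 + 8 = 15, A[1][1] + B[1][0] = -4 + 3 = -1) = -1 (attained at k = 1)
  C[1][1] = min over k of (A[1][0] + B[0][1] = 7 + -4 = 3, A[1][1] + B[1][1] = -4 + -4 = -8) = -8 (attained at k = 1)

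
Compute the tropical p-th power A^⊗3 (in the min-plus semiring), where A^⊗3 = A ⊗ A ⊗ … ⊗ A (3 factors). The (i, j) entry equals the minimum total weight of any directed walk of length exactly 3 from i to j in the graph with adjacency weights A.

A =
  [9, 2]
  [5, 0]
A^⊗3 =
  [7, 2]
  [5, 0]

Each entry (A^⊗3)_ij equals the minimum over all length-3 walks i = v_0 → v_1 → … → v_3 = j of Σ_t A[v_t][v_{t+1}]. For example, for (i, j) = (0, 1) we minimise over 4 possible intermediate vertex sequences; the minimum is 2, attained along the walk 0 → 1 → 1 → 1.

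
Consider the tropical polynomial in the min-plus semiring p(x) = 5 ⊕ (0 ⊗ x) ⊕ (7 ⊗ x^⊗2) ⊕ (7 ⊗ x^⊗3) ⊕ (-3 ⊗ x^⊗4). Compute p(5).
p(5) = 5

A tropical monomial a ⊗ x^⊗i evaluates to a + i · x. Evaluating each term at x = 5:
  Term 0 contributes 5 + 0 · 5 = 5
  Term 1 contributes 0 + 1 · 5 = 5
  Term 2 contributes 7 + 2 · 5 = 17
  Term 3 contributes 7 + 3 · 5 = 22
  Term 4 contributes -3 + 4 · 5 = 17
p(5) = ⊕ of these = min[5, 5, 17, 22, 17] = 5.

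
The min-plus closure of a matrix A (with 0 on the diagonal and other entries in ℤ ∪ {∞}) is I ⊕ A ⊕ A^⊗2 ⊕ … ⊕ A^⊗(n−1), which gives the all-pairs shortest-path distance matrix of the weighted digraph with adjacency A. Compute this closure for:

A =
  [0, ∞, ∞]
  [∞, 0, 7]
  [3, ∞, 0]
Closure =
  [0, ∞, ∞]
  [10, 0, 7]
  [3, ∞, 0]

This is the Floyd-Warshall all-pairs shortest-path computation. For each intermediate vertex k = 0, 1, …, 2, update dist[i][j] ← min(dist[i][j], dist[i][k] + dist[k][j]). The final matrix gives, for each (i, j), the minimum total weight of any directed path from i to j (possibly empty when i = j).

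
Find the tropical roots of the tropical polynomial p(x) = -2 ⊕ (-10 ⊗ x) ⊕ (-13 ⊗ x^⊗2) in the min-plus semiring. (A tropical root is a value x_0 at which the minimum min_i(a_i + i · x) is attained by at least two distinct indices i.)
Roots: {3, 8}

Each tropical root is a break point of the lower envelope of the lines y = a_i + i · x (there are 3 lines, with slopes 0, 1, ..., 2). Only the lines that attain the minimum somewhere contribute to roots; other lines are dominated. Here the surviving (envelope) indices are i = 2, i = 1, i = 0.
Intersections between consecutive envelope lines give the roots: for adjacent envelope indices i < j the intersection is x = (a_i − a_j) / (j − i). Reading off the sorted break points: {3, 8}.
Verification: at each break x_0, at least two indices attain the minimum of min_i(a_i + i · x_0).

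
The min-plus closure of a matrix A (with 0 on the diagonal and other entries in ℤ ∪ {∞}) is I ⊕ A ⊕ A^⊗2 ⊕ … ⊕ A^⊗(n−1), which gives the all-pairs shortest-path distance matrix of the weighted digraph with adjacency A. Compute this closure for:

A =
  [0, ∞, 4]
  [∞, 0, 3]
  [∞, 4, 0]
Closure =
  [0, 8, 4]
  [∞, 0, 3]
  [∞, 4, 0]

This is the Floyd-Warshall all-pairs shortest-path computation. For each intermediate vertex k = 0, 1, …, 2, update dist[i][j] ← min(dist[i][j], dist[i][k] + dist[k][j]). The final matrix gives, for each (i, j), the minimum total weight of any directed path from i to j (possibly empty when i = j).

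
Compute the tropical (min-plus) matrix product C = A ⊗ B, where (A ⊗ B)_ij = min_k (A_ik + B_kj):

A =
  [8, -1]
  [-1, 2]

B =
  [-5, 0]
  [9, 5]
A ⊗ B =
  [3, 4]
  [-6, -1]

Apply the min-plus product entry-by-entry:
  C[0][0] = min over k of (A[0][0] + B[0][0] = 8 + -5 = 3, A[0][1] + B[1][0] = -1 + 9 = 8) = 3 (attained at k = 0)
  C[0][1] = min over k of (A[0][0] + B[0][1] = 8 + 0 = 8, A[0][1] + B[1][1] = -1 + 5 = 4) = 4 (attained at k = 1)
  C[1][0] = min over k of (A[1][0] + B[0][0] = -1 + -5 = -6, A[1][1] + B[1][0] = 2 + 9 = 11) = -6 (attained at k = 0)
  C[1][1] = min over k of (A[1][0] + B[0][1] = -1 + 0 = -1, A[1][1] + B[1][1] = 2 + 5 = 7) = -1 (attained at k = 0)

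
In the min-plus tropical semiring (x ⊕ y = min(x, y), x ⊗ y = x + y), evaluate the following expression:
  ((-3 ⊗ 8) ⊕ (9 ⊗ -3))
((-3 ⊗ 8) ⊕ (9 ⊗ -3)) = 5

Expand innermost to outermost. Recall ⊕ takes the minimum of its arguments and ⊗ takes their sum. Working out the expression ((-3 ⊗ 8) ⊕ (9 ⊗ -3)) gives 5.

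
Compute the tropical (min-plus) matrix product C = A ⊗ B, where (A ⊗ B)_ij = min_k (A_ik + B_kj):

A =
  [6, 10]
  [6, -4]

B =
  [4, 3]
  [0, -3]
A ⊗ B =
  [10, 7]
  [-4, -7]

Apply the min-plus product entry-by-entry:
  C[0][0] = min over k of (A[0][0] + B[0][0] = 6 + 4 = 10, A[0][1] + B[1][0] = 10 + 0 = 10) = 10 (attained at k = 0)
  C[0][1] = min over k of (A[0][0] + B[0][1] = 6 + 3 = 9, A[0][1] + B[1][1] = 10 + -3 = 7) = 7 (attained at k = 1)
  C[1][0] = min over k of (A[1][0] + B[0][0] = 6 + 4 = 10, A[1][1] + B[1][0] = -4 + 0 = -4) = -4 (attained at k = 1)
  C[1][1] = min over k of (A[1][0] + B[0][1] = 6 + 3 = 9, A[1][1] + B[1][1] = -4 + -3 = -7) = -7 (attained at k = 1)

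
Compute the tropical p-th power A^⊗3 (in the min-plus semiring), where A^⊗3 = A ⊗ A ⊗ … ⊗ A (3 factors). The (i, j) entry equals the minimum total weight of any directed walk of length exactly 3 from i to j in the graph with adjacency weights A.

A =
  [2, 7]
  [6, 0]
A^⊗3 =
  [6, 7]
  [6, 0]

Each entry (A^⊗3)_ij equals the minimum over all length-3 walks i = v_0 → v_1 → … → v_3 = j of Σ_t A[v_t][v_{t+1}]. For example, for (i, j) = (0, 1) we minimise over 4 possible intermediate vertex sequences; the minimum is 7, attained along the walk 0 → 1 → 1 → 1.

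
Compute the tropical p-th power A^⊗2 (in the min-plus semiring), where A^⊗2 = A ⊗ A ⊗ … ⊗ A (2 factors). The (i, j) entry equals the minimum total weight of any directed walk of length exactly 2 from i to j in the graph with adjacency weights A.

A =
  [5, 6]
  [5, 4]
A^⊗2 =
  [10, 10]
  [9, 8]

Each entry (A^⊗2)_ij equals the minimum over all length-2 walks i = v_0 → v_1 → … → v_2 = j of Σ_t A[v_t][v_{t+1}]. For example, for (i, j) = (0, 1) we minimise over 2 possible intermediate vertex sequences; the minimum is 10, attained along the walk 0 → 1 → 1.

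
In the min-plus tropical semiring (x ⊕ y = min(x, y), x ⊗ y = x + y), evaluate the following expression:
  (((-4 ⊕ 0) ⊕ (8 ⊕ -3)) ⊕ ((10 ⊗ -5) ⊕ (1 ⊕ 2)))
(((-4 ⊕ 0) ⊕ (8 ⊕ -3)) ⊕ ((10 ⊗ -5) ⊕ (1 ⊕ 2))) = -4

Expand innermost to outermost. Recall ⊕ takes the minimum of its arguments and ⊗ takes their sum. Working out the expression (((-4 ⊕ 0) ⊕ (8 ⊕ -3)) ⊕ ((10 ⊗ -5) ⊕ (1 ⊕ 2))) gives -4.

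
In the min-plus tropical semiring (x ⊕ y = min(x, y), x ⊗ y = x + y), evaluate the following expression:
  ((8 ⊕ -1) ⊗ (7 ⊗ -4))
((8 ⊕ -1) ⊗ (7 ⊗ -4)) = 2

Expand innermost to outermost. Recall ⊕ takes the minimum of its arguments and ⊗ takes their sum. Working out the expression ((8 ⊕ -1) ⊗ (7 ⊗ -4)) gives 2.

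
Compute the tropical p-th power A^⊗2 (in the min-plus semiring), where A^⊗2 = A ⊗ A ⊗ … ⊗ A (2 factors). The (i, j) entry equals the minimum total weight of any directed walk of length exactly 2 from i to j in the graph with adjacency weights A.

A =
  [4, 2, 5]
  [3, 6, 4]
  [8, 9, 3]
A^⊗2 =
  [5, 6, 6]
  [7, 5, 7]
  [11, 10, 6]

Each entry (A^⊗2)_ij equals the minimum over all length-2 walks i = v_0 → v_1 → … → v_2 = j of Σ_t A[v_t][v_{t+1}]. For example, for (i, j) = (0, 2) we minimise over 3 possible intermediate vertex sequences; the minimum is 6, attained along the walk 0 → 1 → 2.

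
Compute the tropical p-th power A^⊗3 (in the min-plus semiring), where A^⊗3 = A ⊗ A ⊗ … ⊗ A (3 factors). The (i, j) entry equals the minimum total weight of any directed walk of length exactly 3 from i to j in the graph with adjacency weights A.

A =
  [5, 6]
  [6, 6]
A^⊗3 =
  [15, 16]
  [16, 17]

Each entry (A^⊗3)_ij equals the minimum over all length-3 walks i = v_0 → v_1 → … → v_3 = j of Σ_t A[v_t][v_{t+1}]. For example, for (i, j) = (0, 1) we minimise over 4 possible intermediate vertex sequences; the minimum is 16, attained along the walk 0 → 0 → 0 → 1.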